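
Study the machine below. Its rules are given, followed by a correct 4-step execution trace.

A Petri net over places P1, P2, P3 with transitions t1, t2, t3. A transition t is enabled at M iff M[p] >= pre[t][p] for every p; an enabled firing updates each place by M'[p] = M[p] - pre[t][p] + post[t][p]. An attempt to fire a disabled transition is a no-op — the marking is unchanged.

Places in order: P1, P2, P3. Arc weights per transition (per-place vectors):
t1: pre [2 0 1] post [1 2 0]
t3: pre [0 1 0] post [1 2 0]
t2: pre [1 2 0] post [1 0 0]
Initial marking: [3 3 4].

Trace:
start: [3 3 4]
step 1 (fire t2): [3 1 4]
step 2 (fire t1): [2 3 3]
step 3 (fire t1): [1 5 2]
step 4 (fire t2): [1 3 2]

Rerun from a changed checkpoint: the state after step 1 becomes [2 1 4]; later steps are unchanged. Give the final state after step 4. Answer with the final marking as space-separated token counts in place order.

state after step 1 := [2 1 4]
step 2 (fire t1): [1 3 3]
step 3 (fire t1): [1 3 3]
step 4 (fire t2): [1 1 3]

1 1 3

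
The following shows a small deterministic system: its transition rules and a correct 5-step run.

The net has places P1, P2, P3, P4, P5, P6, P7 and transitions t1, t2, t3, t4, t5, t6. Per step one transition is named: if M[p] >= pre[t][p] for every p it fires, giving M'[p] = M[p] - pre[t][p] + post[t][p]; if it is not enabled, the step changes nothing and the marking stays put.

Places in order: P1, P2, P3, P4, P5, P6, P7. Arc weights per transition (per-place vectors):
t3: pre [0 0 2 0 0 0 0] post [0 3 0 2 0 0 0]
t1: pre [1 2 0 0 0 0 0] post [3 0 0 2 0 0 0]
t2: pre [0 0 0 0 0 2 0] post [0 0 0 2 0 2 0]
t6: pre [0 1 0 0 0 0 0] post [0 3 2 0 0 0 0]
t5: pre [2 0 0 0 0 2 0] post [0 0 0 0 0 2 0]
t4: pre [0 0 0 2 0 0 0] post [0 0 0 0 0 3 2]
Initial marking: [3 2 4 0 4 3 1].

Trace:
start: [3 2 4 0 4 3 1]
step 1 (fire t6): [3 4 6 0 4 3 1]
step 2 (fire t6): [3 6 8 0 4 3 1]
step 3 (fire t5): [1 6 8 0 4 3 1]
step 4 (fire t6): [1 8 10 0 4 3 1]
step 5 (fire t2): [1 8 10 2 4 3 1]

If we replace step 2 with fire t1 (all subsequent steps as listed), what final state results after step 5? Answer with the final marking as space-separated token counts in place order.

3 4 8 4 4 3 1

(re-executing from step 2 with the substitution; state before step 2: [3 4 6 0 4 3 1])
step 2 (fire t1): [5 2 6 2 4 3 1]
step 3 (fire t5): [3 2 6 2 4 3 1]
step 4 (fire t6): [3 4 8 2 4 3 1]
step 5 (fire t2): [3 4 8 4 4 3 1]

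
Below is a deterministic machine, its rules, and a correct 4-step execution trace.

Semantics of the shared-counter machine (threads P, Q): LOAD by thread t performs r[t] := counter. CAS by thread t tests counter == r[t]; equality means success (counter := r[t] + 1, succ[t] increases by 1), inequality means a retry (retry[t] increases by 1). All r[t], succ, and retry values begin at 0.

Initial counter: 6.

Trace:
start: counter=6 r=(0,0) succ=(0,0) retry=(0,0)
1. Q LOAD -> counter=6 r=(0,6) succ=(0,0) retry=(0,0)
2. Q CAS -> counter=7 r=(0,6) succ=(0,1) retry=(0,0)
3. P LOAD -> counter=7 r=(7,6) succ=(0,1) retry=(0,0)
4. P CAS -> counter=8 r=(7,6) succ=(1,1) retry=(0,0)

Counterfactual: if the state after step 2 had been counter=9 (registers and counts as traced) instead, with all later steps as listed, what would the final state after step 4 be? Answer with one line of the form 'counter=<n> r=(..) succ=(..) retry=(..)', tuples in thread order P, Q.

counter=10 r=(9,6) succ=(1,1) retry=(0,0)

state after step 2 := counter=9 r=(0,6) succ=(0,1) retry=(0,0)
3. P LOAD -> counter=9 r=(9,6) succ=(0,1) retry=(0,0)
4. P CAS -> counter=10 r=(9,6) succ=(1,1) retry=(0,0)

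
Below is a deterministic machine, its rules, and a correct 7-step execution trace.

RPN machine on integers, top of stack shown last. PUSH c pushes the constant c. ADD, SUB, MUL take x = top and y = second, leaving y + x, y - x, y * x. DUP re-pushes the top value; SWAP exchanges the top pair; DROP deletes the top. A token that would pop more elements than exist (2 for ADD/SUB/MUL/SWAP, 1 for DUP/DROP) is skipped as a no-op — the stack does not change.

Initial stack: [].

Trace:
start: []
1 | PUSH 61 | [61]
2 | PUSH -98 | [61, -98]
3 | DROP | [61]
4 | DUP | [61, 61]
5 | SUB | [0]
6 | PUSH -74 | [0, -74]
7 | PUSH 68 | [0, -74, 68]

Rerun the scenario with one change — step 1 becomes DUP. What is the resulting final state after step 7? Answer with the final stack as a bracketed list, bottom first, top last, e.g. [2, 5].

[-74, 68]

(re-executing from step 1 with the substitution; state before step 1: [])
1 | DUP | []
2 | PUSH -98 | [-98]
3 | DROP | []
4 | DUP | []
5 | SUB | []
6 | PUSH -74 | [-74]
7 | PUSH 68 | [-74, 68]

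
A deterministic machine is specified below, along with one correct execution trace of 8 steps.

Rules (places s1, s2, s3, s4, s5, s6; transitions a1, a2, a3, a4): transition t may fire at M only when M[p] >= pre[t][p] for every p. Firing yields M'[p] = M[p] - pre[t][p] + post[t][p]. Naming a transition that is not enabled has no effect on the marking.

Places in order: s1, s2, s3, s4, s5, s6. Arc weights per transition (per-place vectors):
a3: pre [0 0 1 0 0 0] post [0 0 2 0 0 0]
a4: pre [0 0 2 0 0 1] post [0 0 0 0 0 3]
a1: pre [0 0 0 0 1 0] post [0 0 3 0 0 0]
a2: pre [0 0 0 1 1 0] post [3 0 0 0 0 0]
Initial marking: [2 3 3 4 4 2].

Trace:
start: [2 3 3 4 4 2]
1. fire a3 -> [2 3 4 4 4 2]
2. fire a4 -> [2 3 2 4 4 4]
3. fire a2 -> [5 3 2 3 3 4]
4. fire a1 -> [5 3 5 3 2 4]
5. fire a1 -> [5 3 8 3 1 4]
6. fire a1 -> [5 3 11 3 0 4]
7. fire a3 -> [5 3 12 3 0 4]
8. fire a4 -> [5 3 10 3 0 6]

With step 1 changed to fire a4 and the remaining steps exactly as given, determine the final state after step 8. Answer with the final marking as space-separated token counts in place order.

5 3 9 3 0 6

(re-executing from step 1 with the substitution; state before step 1: [2 3 3 4 4 2])
1. fire a4 -> [2 3 1 4 4 4]
2. fire a4 -> [2 3 1 4 4 4]
3. fire a2 -> [5 3 1 3 3 4]
4. fire a1 -> [5 3 4 3 2 4]
5. fire a1 -> [5 3 7 3 1 4]
6. fire a1 -> [5 3 10 3 0 4]
7. fire a3 -> [5 3 11 3 0 4]
8. fire a4 -> [5 3 9 3 0 6]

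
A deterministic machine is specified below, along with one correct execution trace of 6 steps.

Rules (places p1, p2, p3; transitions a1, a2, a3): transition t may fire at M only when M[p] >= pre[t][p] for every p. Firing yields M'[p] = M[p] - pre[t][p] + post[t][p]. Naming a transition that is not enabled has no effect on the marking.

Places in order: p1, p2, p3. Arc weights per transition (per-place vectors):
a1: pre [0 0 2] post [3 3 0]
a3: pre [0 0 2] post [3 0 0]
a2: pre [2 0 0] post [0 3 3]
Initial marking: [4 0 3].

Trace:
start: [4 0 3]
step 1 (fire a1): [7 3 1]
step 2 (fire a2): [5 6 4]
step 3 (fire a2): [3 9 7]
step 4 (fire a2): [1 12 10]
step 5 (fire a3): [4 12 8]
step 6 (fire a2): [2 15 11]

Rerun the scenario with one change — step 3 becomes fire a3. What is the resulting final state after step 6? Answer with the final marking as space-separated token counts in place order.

(re-executing from step 3 with the substitution; state before step 3: [5 6 4])
step 3 (fire a3): [8 6 2]
step 4 (fire a2): [6 9 5]
step 5 (fire a3): [9 9 3]
step 6 (fire a2): [7 12 6]

7 12 6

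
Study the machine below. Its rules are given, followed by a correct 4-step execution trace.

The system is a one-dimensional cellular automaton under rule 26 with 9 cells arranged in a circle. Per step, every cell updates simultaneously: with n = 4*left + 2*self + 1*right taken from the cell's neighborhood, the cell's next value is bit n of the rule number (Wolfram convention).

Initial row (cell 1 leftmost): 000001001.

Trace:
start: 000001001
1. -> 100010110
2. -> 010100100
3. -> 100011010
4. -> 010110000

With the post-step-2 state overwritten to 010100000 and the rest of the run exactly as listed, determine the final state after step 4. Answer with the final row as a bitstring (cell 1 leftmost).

010101001

state after step 2 := 010100000
3. -> 100010000
4. -> 010101001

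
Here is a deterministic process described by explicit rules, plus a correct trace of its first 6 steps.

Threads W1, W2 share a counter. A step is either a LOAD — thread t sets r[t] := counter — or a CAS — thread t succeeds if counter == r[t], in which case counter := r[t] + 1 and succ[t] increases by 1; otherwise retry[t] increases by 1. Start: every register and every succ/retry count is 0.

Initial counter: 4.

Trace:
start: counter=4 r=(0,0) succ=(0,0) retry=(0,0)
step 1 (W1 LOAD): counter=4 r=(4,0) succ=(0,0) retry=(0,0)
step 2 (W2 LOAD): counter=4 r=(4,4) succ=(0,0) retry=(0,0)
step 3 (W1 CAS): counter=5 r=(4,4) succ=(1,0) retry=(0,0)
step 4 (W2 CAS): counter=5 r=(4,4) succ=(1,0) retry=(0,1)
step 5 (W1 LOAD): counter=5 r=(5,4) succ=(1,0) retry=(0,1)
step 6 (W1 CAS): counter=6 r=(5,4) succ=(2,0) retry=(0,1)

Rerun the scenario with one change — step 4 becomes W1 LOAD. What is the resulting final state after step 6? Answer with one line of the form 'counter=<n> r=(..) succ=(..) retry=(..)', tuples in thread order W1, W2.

counter=6 r=(5,4) succ=(2,0) retry=(0,0)

(re-executing from step 4 with the substitution; state before step 4: counter=5 r=(4,4) succ=(1,0) retry=(0,0))
step 4 (W1 LOAD): counter=5 r=(5,4) succ=(1,0) retry=(0,0)
step 5 (W1 LOAD): counter=5 r=(5,4) succ=(1,0) retry=(0,0)
step 6 (W1 CAS): counter=6 r=(5,4) succ=(2,0) retry=(0,0)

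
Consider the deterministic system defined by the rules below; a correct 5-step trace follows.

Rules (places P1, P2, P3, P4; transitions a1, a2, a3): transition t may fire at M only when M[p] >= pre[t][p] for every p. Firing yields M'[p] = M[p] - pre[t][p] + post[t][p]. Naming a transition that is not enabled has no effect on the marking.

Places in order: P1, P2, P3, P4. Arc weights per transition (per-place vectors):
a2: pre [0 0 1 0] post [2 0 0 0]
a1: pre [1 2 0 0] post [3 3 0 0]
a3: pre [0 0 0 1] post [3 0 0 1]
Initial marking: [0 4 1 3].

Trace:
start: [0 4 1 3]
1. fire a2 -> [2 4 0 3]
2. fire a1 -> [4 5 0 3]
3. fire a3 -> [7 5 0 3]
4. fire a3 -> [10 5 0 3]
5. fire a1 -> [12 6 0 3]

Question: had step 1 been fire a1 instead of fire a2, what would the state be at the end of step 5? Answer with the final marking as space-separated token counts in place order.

(re-executing from step 1 with the substitution; state before step 1: [0 4 1 3])
1. fire a1 -> [0 4 1 3]
2. fire a1 -> [0 4 1 3]
3. fire a3 -> [3 4 1 3]
4. fire a3 -> [6 4 1 3]
5. fire a1 -> [8 5 1 3]

8 5 1 3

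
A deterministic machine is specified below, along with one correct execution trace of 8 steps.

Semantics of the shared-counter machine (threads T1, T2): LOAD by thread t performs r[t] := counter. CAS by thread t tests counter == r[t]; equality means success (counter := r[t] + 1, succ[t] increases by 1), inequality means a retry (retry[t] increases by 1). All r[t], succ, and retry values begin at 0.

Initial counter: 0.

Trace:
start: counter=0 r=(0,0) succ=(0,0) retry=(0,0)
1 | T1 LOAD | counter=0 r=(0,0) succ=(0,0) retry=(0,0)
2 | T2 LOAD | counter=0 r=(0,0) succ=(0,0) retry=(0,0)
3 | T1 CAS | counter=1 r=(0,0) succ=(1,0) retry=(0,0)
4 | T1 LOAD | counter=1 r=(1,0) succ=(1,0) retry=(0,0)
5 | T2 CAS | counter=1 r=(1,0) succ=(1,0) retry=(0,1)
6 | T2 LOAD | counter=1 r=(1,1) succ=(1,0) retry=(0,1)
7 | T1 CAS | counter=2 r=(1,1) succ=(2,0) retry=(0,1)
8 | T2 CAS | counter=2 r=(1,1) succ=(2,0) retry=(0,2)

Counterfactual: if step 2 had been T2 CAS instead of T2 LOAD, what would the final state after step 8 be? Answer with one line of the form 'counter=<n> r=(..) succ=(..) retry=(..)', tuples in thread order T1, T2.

(re-executing from step 2 with the substitution; state before step 2: counter=0 r=(0,0) succ=(0,0) retry=(0,0))
2 | T2 CAS | counter=1 r=(0,0) succ=(0,1) retry=(0,0)
3 | T1 CAS | counter=1 r=(0,0) succ=(0,1) retry=(1,0)
4 | T1 LOAD | counter=1 r=(1,0) succ=(0,1) retry=(1,0)
5 | T2 CAS | counter=1 r=(1,0) succ=(0,1) retry=(1,1)
6 | T2 LOAD | counter=1 r=(1,1) succ=(0,1) retry=(1,1)
7 | T1 CAS | counter=2 r=(1,1) succ=(1,1) retry=(1,1)
8 | T2 CAS | counter=2 r=(1,1) succ=(1,1) retry=(1,2)

counter=2 r=(1,1) succ=(1,1) retry=(1,2)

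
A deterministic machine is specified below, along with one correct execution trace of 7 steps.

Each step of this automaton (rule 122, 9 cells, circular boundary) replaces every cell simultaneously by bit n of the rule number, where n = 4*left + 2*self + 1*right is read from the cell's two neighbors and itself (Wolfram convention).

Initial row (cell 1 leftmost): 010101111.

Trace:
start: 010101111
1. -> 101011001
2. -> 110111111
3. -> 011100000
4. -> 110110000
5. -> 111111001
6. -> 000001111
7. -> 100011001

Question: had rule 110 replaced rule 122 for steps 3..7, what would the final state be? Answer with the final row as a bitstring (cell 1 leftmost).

(re-executing steps 3..7 under rule 110; state before step 3: 110111111)
3. -> 011100000
4. -> 110100000
5. -> 111100001
6. -> 000100011
7. -> 001100111

001100111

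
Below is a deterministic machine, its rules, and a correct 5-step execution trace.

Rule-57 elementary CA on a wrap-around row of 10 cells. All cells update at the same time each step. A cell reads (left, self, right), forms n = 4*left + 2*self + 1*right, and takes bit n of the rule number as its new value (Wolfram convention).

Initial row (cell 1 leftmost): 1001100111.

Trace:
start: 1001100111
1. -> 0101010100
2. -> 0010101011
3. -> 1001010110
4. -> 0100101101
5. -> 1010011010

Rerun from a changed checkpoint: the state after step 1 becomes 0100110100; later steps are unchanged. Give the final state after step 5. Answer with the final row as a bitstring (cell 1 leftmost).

1010011010

state after step 1 := 0100110100
2. -> 0010101011
3. -> 1001010110
4. -> 0100101101
5. -> 1010011010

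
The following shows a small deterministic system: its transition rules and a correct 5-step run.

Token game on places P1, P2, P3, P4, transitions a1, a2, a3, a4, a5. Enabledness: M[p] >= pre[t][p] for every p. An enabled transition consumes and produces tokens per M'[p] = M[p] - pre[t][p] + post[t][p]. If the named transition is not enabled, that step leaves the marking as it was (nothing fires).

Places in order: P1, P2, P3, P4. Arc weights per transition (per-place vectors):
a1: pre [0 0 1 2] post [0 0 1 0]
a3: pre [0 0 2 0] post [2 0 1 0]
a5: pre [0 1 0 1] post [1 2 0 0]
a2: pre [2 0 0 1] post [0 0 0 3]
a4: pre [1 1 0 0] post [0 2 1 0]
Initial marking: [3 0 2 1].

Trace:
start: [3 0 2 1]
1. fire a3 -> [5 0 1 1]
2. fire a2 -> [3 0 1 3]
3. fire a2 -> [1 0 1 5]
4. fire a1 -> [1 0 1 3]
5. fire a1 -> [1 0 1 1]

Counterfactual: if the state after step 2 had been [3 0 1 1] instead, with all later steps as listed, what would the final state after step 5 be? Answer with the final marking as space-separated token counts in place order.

1 0 1 1

state after step 2 := [3 0 1 1]
3. fire a2 -> [1 0 1 3]
4. fire a1 -> [1 0 1 1]
5. fire a1 -> [1 0 1 1]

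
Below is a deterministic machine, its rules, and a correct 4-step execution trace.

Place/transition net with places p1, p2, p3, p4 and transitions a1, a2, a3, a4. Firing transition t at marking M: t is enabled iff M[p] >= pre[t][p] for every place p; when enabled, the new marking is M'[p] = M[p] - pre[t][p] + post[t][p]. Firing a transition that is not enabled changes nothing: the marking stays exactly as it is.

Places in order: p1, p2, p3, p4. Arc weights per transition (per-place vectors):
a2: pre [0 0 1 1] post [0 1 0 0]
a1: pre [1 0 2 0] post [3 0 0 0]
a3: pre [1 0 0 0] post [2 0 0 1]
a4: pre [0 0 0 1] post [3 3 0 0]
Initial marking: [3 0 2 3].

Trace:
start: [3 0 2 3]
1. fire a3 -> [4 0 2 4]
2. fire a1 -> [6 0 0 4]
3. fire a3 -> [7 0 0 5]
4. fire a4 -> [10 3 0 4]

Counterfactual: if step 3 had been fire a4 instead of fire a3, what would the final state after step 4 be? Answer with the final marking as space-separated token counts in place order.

12 6 0 2

(re-executing from step 3 with the substitution; state before step 3: [6 0 0 4])
3. fire a4 -> [9 3 0 3]
4. fire a4 -> [12 6 0 2]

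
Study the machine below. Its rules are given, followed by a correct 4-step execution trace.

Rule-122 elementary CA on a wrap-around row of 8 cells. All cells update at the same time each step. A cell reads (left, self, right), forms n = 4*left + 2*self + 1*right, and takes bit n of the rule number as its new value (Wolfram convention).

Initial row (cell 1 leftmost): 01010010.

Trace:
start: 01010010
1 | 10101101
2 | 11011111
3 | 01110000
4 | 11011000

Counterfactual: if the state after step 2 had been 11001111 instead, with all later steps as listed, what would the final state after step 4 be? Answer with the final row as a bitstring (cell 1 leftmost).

state after step 2 := 11001111
3 | 01111000
4 | 11001100

11001100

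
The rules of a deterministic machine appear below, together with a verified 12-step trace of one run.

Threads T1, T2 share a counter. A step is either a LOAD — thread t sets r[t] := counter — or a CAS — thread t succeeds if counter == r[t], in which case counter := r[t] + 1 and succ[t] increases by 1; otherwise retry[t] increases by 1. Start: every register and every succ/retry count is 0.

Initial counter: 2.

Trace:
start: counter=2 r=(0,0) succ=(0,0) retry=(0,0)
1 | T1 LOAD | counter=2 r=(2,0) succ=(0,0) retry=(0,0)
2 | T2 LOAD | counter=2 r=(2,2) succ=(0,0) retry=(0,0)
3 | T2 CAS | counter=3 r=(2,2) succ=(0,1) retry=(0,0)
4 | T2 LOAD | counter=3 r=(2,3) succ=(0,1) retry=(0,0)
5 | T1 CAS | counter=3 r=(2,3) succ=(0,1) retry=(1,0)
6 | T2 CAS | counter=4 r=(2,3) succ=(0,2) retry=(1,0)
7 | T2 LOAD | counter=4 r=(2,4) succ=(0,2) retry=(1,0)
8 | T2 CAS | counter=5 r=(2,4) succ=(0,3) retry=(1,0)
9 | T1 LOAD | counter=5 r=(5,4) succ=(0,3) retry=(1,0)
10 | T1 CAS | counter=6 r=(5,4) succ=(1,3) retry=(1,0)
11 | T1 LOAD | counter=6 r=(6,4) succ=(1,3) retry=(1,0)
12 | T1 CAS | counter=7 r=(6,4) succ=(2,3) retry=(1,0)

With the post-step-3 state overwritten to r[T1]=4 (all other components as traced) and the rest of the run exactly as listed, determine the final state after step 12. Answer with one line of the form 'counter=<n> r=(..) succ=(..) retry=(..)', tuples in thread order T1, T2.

counter=7 r=(6,4) succ=(2,3) retry=(1,0)

state after step 3 := counter=3 r=(4,2) succ=(0,1) retry=(0,0)
4 | T2 LOAD | counter=3 r=(4,3) succ=(0,1) retry=(0,0)
5 | T1 CAS | counter=3 r=(4,3) succ=(0,1) retry=(1,0)
6 | T2 CAS | counter=4 r=(4,3) succ=(0,2) retry=(1,0)
7 | T2 LOAD | counter=4 r=(4,4) succ=(0,2) retry=(1,0)
8 | T2 CAS | counter=5 r=(4,4) succ=(0,3) retry=(1,0)
9 | T1 LOAD | counter=5 r=(5,4) succ=(0,3) retry=(1,0)
10 | T1 CAS | counter=6 r=(5,4) succ=(1,3) retry=(1,0)
11 | T1 LOAD | counter=6 r=(6,4) succ=(1,3) retry=(1,0)
12 | T1 CAS | counter=7 r=(6,4) succ=(2,3) retry=(1,0)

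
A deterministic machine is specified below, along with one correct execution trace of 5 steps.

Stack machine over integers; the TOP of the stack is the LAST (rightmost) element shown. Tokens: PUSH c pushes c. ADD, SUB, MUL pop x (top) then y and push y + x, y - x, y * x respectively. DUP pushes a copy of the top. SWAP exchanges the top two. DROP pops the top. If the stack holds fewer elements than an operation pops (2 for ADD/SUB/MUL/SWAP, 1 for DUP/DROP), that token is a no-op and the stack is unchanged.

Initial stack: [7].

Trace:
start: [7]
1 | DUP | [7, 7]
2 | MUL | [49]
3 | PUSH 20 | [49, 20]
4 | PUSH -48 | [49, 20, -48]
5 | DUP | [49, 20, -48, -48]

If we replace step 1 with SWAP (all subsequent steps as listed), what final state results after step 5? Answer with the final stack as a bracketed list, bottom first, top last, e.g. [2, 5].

[7, 20, -48, -48]

(re-executing from step 1 with the substitution; state before step 1: [7])
1 | SWAP | [7]
2 | MUL | [7]
3 | PUSH 20 | [7, 20]
4 | PUSH -48 | [7, 20, -48]
5 | DUP | [7, 20, -48, -48]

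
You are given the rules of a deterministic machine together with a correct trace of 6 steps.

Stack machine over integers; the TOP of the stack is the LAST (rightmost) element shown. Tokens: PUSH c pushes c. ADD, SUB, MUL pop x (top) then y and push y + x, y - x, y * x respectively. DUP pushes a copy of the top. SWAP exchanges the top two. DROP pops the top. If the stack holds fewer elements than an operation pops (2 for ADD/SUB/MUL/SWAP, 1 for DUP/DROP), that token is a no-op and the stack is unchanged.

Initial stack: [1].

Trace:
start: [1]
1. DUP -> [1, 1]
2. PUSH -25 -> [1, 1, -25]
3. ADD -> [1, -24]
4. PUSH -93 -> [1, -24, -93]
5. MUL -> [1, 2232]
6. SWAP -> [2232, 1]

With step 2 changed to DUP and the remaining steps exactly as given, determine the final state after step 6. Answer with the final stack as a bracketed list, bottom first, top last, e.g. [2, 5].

[-186, 1]

(re-executing from step 2 with the substitution; state before step 2: [1, 1])
2. DUP -> [1, 1, 1]
3. ADD -> [1, 2]
4. PUSH -93 -> [1, 2, -93]
5. MUL -> [1, -186]
6. SWAP -> [-186, 1]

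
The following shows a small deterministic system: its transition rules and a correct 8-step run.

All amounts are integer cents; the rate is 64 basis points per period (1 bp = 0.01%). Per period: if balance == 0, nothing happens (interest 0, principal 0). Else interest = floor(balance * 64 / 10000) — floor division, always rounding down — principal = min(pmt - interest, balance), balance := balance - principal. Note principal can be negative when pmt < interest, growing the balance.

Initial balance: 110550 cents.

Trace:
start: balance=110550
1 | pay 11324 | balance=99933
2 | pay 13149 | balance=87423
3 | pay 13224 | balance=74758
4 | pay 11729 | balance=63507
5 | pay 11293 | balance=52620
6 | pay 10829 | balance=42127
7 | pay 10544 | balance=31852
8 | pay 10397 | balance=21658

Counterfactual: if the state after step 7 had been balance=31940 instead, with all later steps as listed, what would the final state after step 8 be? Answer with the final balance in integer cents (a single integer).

21747

state after step 7 := balance=31940
8 | pay 10397 | balance=21747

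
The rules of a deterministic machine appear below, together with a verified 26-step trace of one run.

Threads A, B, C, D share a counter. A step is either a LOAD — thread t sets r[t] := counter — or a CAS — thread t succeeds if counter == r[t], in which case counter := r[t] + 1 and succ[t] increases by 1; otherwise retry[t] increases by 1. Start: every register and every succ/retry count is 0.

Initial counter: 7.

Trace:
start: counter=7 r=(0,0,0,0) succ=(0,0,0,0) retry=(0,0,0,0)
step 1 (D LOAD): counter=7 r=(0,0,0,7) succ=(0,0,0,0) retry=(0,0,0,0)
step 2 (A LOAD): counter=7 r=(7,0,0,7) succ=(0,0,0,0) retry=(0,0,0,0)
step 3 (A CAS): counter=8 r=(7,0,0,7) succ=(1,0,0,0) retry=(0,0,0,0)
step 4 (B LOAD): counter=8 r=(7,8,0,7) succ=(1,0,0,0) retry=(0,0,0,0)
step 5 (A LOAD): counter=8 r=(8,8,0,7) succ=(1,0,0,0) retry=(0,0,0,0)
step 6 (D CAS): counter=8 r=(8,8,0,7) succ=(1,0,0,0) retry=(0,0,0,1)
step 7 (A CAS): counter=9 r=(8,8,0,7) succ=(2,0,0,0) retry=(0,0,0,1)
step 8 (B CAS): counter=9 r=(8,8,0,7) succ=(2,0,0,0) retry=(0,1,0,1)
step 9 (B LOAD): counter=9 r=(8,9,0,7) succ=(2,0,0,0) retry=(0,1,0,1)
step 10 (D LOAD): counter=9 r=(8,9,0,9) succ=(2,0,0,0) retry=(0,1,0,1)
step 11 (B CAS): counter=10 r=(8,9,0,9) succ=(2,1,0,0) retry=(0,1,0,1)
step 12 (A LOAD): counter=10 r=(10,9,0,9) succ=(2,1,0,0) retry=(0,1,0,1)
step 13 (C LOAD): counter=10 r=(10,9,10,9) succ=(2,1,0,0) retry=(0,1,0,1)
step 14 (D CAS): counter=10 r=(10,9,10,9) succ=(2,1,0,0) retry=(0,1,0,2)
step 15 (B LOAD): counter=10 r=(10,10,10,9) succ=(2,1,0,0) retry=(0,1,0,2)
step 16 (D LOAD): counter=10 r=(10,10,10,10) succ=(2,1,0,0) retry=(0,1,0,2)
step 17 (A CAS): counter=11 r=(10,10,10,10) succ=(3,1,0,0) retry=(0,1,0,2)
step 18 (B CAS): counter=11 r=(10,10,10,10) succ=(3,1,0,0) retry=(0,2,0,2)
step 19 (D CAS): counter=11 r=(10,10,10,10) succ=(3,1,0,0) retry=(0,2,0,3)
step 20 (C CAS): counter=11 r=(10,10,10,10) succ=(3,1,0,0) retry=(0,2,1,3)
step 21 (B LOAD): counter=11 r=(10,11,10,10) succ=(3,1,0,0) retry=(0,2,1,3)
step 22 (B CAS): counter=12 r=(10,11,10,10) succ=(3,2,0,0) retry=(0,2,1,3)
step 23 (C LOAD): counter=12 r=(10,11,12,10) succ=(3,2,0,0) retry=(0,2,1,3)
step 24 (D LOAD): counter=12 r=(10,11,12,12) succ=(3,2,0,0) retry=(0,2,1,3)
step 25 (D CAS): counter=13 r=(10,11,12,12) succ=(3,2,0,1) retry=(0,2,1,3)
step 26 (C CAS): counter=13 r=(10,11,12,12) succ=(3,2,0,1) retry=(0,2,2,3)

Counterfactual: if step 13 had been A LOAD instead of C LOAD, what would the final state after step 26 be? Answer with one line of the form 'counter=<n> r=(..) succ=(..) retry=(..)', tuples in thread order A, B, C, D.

(re-executing from step 13 with the substitution; state before step 13: counter=10 r=(10,9,0,9) succ=(2,1,0,0) retry=(0,1,0,1))
step 13 (A LOAD): counter=10 r=(10,9,0,9) succ=(2,1,0,0) retry=(0,1,0,1)
step 14 (D CAS): counter=10 r=(10,9,0,9) succ=(2,1,0,0) retry=(0,1,0,2)
step 15 (B LOAD): counter=10 r=(10,10,0,9) succ=(2,1,0,0) retry=(0,1,0,2)
step 16 (D LOAD): counter=10 r=(10,10,0,10) succ=(2,1,0,0) retry=(0,1,0,2)
step 17 (A CAS): counter=11 r=(10,10,0,10) succ=(3,1,0,0) retry=(0,1,0,2)
step 18 (B CAS): counter=11 r=(10,10,0,10) succ=(3,1,0,0) retry=(0,2,0,2)
step 19 (D CAS): counter=11 r=(10,10,0,10) succ=(3,1,0,0) retry=(0,2,0,3)
step 20 (C CAS): counter=11 r=(10,10,0,10) succ=(3,1,0,0) retry=(0,2,1,3)
step 21 (B LOAD): counter=11 r=(10,11,0,10) succ=(3,1,0,0) retry=(0,2,1,3)
step 22 (B CAS): counter=12 r=(10,11,0,10) succ=(3,2,0,0) retry=(0,2,1,3)
step 23 (C LOAD): counter=12 r=(10,11,12,10) succ=(3,2,0,0) retry=(0,2,1,3)
step 24 (D LOAD): counter=12 r=(10,11,12,12) succ=(3,2,0,0) retry=(0,2,1,3)
step 25 (D CAS): counter=13 r=(10,11,12,12) succ=(3,2,0,1) retry=(0,2,1,3)
step 26 (C CAS): counter=13 r=(10,11,12,12) succ=(3,2,0,1) retry=(0,2,2,3)

counter=13 r=(10,11,12,12) succ=(3,2,0,1) retry=(0,2,2,3)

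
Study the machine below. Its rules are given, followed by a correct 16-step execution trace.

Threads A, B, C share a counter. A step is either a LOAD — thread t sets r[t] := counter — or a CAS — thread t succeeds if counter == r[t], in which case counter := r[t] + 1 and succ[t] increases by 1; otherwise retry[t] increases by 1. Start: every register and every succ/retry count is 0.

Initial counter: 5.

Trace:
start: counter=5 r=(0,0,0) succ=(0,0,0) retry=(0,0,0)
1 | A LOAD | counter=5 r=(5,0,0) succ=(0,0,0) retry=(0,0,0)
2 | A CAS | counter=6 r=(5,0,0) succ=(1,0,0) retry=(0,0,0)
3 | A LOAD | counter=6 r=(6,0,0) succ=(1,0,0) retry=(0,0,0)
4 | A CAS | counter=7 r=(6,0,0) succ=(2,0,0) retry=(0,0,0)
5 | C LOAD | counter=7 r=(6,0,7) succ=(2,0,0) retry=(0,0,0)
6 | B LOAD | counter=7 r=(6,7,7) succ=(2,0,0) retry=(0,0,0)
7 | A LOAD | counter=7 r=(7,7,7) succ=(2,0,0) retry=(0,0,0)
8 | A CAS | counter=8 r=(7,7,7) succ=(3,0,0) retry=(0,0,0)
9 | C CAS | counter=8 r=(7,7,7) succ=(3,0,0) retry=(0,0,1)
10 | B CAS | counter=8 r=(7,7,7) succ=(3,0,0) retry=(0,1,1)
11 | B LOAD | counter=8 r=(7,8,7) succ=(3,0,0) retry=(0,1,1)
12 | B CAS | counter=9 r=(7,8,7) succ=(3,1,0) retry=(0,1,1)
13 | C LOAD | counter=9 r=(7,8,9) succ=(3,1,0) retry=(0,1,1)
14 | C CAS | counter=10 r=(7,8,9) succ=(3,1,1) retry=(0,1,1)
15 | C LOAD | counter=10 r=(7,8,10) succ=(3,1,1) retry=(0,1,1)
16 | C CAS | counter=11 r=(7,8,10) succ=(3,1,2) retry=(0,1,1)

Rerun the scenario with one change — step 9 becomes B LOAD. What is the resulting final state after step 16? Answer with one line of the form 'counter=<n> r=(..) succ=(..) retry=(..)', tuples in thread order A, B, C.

counter=12 r=(7,9,11) succ=(3,2,2) retry=(0,0,0)

(re-executing from step 9 with the substitution; state before step 9: counter=8 r=(7,7,7) succ=(3,0,0) retry=(0,0,0))
9 | B LOAD | counter=8 r=(7,8,7) succ=(3,0,0) retry=(0,0,0)
10 | B CAS | counter=9 r=(7,8,7) succ=(3,1,0) retry=(0,0,0)
11 | B LOAD | counter=9 r=(7,9,7) succ=(3,1,0) retry=(0,0,0)
12 | B CAS | counter=10 r=(7,9,7) succ=(3,2,0) retry=(0,0,0)
13 | C LOAD | counter=10 r=(7,9,10) succ=(3,2,0) retry=(0,0,0)
14 | C CAS | counter=11 r=(7,9,10) succ=(3,2,1) retry=(0,0,0)
15 | C LOAD | counter=11 r=(7,9,11) succ=(3,2,1) retry=(0,0,0)
16 | C CAS | counter=12 r=(7,9,11) succ=(3,2,2) retry=(0,0,0)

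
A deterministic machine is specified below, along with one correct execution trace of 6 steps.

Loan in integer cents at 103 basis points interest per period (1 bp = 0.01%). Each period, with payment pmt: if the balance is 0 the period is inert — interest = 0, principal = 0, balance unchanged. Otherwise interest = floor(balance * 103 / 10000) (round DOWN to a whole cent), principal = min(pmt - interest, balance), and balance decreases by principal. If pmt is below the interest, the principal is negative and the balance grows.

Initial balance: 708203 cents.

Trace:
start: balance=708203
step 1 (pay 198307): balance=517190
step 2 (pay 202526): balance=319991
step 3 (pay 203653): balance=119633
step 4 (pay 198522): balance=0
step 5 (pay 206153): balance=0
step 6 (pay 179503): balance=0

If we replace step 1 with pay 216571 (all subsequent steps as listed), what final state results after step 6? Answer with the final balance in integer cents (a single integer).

(re-executing from step 1 with the substitution; state before step 1: balance=708203)
step 1 (pay 216571): balance=498926
step 2 (pay 202526): balance=301538
step 3 (pay 203653): balance=100990
step 4 (pay 198522): balance=0
step 5 (pay 206153): balance=0
step 6 (pay 179503): balance=0

0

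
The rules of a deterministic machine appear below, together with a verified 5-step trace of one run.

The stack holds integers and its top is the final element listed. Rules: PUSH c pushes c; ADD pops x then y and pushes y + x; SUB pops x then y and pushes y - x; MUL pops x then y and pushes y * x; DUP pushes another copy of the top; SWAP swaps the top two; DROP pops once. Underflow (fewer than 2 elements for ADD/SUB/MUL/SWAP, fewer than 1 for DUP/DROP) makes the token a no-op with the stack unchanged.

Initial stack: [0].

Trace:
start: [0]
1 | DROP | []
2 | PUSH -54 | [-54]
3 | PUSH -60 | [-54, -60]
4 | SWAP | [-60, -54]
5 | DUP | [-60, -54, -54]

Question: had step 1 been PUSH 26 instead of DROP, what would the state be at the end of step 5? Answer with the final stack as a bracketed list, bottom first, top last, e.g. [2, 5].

(re-executing from step 1 with the substitution; state before step 1: [0])
1 | PUSH 26 | [0, 26]
2 | PUSH -54 | [0, 26, -54]
3 | PUSH -60 | [0, 26, -54, -60]
4 | SWAP | [0, 26, -60, -54]
5 | DUP | [0, 26, -60, -54, -54]

[0, 26, -60, -54, -54]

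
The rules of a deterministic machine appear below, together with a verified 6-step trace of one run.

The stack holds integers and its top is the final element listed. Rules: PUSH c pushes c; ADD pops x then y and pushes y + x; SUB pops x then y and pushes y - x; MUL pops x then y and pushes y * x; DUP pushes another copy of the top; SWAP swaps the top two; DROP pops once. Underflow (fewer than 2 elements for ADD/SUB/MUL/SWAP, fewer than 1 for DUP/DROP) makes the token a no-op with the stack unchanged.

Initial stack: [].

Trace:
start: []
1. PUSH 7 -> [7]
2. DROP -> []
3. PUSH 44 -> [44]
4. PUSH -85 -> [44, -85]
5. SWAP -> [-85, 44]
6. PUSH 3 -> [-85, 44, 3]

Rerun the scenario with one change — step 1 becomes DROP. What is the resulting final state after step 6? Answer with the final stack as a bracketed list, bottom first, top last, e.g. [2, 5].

[-85, 44, 3]

(re-executing from step 1 with the substitution; state before step 1: [])
1. DROP -> []
2. DROP -> []
3. PUSH 44 -> [44]
4. PUSH -85 -> [44, -85]
5. SWAP -> [-85, 44]
6. PUSH 3 -> [-85, 44, 3]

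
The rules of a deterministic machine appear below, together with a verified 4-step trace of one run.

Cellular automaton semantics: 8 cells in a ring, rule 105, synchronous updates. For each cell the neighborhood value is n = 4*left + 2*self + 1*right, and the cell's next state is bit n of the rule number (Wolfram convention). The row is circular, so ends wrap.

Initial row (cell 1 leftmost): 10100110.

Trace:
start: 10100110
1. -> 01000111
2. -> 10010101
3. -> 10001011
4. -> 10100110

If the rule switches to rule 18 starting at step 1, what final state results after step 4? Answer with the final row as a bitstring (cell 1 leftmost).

(re-executing steps 1..4 under rule 18; state before step 1: 10100110)
1. -> 00011000
2. -> 00100100
3. -> 01011010
4. -> 10000001

10000001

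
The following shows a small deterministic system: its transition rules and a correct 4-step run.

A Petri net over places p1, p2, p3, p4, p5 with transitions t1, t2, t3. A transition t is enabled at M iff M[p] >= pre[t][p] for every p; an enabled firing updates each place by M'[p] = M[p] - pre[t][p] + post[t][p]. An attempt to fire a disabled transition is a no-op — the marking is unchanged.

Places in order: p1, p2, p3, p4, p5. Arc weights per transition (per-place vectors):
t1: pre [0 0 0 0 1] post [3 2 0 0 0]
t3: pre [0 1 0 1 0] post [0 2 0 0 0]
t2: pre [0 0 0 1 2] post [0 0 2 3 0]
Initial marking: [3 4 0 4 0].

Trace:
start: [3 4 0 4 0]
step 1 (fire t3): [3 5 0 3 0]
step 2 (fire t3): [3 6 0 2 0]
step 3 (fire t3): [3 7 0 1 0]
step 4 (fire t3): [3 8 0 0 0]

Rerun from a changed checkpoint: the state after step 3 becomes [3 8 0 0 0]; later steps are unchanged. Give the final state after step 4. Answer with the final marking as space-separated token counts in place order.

3 8 0 0 0

state after step 3 := [3 8 0 0 0]
step 4 (fire t3): [3 8 0 0 0]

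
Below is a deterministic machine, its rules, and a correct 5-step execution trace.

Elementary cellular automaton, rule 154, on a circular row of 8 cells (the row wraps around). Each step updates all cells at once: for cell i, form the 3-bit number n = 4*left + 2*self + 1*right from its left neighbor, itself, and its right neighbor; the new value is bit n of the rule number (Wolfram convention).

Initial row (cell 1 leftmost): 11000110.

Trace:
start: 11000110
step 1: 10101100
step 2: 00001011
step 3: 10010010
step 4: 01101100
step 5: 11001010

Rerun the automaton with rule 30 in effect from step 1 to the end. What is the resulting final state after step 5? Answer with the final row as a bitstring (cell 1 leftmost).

(re-executing steps 1..5 under rule 30; state before step 1: 11000110)
step 1: 10101100
step 2: 10101011
step 3: 00101010
step 4: 01101011
step 5: 01001010

01001010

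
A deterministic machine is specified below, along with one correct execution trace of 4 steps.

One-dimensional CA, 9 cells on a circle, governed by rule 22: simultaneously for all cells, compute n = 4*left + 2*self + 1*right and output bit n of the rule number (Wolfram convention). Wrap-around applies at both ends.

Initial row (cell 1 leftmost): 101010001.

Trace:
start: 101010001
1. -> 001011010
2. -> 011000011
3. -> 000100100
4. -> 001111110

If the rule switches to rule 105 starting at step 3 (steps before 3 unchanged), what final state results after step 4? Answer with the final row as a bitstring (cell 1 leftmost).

(re-executing steps 3..4 under rule 105; state before step 3: 011000011)
3. -> 111011011
4. -> 001111110

001111110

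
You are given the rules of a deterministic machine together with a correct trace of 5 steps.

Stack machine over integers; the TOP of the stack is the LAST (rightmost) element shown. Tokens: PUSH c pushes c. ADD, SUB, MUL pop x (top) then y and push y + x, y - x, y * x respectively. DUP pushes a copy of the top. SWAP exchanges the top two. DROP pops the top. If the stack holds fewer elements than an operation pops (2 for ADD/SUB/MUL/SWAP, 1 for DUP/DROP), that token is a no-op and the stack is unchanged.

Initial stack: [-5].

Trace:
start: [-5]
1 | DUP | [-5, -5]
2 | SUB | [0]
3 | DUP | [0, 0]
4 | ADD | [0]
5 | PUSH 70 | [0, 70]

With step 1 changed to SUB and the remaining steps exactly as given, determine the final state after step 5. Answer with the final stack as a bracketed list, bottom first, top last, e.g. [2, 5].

(re-executing from step 1 with the substitution; state before step 1: [-5])
1 | SUB | [-5]
2 | SUB | [-5]
3 | DUP | [-5, -5]
4 | ADD | [-10]
5 | PUSH 70 | [-10, 70]

[-10, 70]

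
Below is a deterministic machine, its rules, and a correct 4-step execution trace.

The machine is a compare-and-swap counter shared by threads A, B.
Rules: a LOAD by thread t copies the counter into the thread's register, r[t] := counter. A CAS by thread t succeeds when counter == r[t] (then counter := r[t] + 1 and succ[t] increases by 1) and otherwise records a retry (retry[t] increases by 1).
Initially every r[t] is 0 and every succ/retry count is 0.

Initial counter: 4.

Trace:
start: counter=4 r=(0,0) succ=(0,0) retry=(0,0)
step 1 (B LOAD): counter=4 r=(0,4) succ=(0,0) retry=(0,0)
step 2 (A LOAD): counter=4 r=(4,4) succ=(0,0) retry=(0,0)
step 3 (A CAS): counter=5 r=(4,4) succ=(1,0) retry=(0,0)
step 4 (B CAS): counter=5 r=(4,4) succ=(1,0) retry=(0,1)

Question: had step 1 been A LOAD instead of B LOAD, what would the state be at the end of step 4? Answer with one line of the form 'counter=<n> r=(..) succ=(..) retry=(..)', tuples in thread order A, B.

(re-executing from step 1 with the substitution; state before step 1: counter=4 r=(0,0) succ=(0,0) retry=(0,0))
step 1 (A LOAD): counter=4 r=(4,0) succ=(0,0) retry=(0,0)
step 2 (A LOAD): counter=4 r=(4,0) succ=(0,0) retry=(0,0)
step 3 (A CAS): counter=5 r=(4,0) succ=(1,0) retry=(0,0)
step 4 (B CAS): counter=5 r=(4,0) succ=(1,0) retry=(0,1)

counter=5 r=(4,0) succ=(1,0) retry=(0,1)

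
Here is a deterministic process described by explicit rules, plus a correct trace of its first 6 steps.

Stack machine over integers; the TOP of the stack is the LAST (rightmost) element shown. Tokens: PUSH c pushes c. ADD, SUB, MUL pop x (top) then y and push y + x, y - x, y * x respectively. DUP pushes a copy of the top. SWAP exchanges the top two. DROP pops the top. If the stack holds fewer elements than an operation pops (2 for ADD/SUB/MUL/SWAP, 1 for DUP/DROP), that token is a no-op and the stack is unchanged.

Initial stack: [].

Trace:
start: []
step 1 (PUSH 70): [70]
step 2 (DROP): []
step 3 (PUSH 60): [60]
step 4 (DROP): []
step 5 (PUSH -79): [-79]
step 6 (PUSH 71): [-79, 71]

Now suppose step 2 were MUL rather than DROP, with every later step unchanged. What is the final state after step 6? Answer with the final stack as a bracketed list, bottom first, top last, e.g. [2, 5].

[70, -79, 71]

(re-executing from step 2 with the substitution; state before step 2: [70])
step 2 (MUL): [70]
step 3 (PUSH 60): [70, 60]
step 4 (DROP): [70]
step 5 (PUSH -79): [70, -79]
step 6 (PUSH 71): [70, -79, 71]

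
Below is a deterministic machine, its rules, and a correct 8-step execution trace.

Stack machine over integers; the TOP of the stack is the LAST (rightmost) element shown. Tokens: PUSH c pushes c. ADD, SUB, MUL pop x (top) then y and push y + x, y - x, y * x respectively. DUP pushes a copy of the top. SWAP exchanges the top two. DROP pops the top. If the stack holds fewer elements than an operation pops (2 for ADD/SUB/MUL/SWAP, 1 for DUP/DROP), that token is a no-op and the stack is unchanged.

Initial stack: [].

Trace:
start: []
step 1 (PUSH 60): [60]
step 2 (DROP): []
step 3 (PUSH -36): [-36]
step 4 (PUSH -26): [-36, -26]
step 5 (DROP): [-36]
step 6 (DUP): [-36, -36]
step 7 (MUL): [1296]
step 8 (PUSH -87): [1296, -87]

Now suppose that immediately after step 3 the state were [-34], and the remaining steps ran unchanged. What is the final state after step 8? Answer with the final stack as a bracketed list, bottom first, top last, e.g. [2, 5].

state after step 3 := [-34]
step 4 (PUSH -26): [-34, -26]
step 5 (DROP): [-34]
step 6 (DUP): [-34, -34]
step 7 (MUL): [1156]
step 8 (PUSH -87): [1156, -87]

[1156, -87]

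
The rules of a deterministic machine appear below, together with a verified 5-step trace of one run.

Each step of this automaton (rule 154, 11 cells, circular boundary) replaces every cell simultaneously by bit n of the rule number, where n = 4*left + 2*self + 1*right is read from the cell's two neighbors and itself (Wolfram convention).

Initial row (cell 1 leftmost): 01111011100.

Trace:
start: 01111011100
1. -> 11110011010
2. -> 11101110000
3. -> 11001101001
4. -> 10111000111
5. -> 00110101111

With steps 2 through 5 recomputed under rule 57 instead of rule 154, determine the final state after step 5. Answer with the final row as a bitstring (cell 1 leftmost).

10101001101

(re-executing steps 2..5 under rule 57; state before step 2: 11110011010)
2. -> 10001010101
3. -> 01100101011
4. -> 11010010110
5. -> 10101001101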